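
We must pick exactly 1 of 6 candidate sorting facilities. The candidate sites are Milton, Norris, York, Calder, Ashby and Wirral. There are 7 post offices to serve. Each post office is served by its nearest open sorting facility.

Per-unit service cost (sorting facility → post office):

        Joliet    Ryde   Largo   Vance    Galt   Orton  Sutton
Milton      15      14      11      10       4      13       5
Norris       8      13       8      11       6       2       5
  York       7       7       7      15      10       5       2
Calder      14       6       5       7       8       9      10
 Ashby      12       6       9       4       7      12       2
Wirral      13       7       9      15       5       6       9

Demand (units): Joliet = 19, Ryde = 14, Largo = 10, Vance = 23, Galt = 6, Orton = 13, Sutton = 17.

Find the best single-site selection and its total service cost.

Choose Ashby only; total service cost 726.

With exactly 1 open, each post office uses its cheapest among the chosen.
{Ashby}: Joliet→Ashby 12·19=228, Ryde→Ashby 6·14=84, Largo→Ashby 9·10=90, Vance→Ashby 4·23=92, Galt→Ashby 7·6=42, Orton→Ashby 12·13=156, Sutton→Ashby 2·17=34. Service cost 726.
{York}: service cost 805
{Norris}: service cost 814
Among all 6 size-1 choices, {Ashby} is lowest.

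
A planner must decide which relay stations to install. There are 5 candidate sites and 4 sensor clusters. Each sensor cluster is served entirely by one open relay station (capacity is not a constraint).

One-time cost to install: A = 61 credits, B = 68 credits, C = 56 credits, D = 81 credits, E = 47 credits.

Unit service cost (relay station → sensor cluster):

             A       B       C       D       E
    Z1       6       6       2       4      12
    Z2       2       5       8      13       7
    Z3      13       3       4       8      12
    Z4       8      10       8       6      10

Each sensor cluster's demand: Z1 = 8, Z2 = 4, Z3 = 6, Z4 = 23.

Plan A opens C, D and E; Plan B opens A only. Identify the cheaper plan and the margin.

Plan B is cheaper by 11.

Plan A: {C, D, E}: Z1→C 2·8=16, Z2→E 7·4=28, Z3→C 4·6=24, Z4→D 6·23=138. Service 206; fixed 184; total 390.
Plan B: {A}: Z1→A 6·8=48, Z2→A 2·4=8, Z3→A 13·6=78, Z4→A 8·23=184. Service 318; fixed 61; total 379.
Difference: |390 − 379| = 11.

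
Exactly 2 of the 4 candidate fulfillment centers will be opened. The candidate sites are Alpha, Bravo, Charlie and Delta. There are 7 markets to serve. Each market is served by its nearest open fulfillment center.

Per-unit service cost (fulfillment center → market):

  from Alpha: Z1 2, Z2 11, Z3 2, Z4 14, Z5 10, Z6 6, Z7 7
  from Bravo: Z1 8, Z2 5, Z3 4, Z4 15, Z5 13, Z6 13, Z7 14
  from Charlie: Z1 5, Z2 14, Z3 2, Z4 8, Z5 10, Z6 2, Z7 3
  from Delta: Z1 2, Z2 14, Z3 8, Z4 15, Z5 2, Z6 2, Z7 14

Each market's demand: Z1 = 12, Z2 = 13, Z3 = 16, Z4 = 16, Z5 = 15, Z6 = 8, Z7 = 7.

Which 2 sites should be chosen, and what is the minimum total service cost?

With exactly 2 open, each market uses its cheapest among the chosen.
{Charlie, Delta}: Z1→Delta 2·12=24, Z2→Charlie 14·13=182, Z3→Charlie 2·16=32, Z4→Charlie 8·16=128, Z5→Delta 2·15=30, Z6→Charlie 2·8=16, Z7→Charlie 3·7=21. Service cost 433.
{Bravo, Charlie}: service cost 472
{Alpha, Charlie}: service cost 514
Among all 6 size-2 choices, {Charlie, Delta} is lowest.

Choose Charlie and Delta; total service cost 433.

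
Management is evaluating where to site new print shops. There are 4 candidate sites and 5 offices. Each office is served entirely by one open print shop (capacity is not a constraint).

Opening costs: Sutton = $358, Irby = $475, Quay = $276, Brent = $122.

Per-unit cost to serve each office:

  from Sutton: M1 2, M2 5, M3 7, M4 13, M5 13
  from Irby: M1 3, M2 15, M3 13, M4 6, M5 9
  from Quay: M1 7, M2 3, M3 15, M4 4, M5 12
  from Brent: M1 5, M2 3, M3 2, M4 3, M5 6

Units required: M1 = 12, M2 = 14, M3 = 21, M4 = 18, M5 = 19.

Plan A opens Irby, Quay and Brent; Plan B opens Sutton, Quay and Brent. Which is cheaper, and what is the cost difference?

Plan A: {Irby, Quay, Brent}: M1→Irby 3·12=36, M2→Quay 3·14=42, M3→Brent 2·21=42, M4→Brent 3·18=54, M5→Brent 6·19=114. Service 288; fixed 873; total 1161.
Plan B: {Sutton, Quay, Brent}: M1→Sutton 2·12=24, M2→Quay 3·14=42, M3→Brent 2·21=42, M4→Brent 3·18=54, M5→Brent 6·19=114. Service 276; fixed 756; total 1032.
Difference: |1161 − 1032| = 129.

Plan B is cheaper by 129.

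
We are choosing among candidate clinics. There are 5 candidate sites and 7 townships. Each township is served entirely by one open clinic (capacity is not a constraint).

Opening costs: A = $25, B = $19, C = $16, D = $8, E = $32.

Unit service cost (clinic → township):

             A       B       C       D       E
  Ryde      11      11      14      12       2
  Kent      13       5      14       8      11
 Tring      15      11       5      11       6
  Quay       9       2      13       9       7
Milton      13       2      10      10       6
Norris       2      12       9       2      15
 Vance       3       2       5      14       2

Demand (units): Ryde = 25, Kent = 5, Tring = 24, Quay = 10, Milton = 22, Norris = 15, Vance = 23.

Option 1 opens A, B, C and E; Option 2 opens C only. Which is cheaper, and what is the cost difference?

Option 1: {A, B, C, E}: Ryde→E 2·25=50, Kent→B 5·5=25, Tring→C 5·24=120, Quay→B 2·10=20, Milton→B 2·22=44, Norris→A 2·15=30, Vance→B 2·23=46. Service 335; fixed 92; total 427.
Option 2: {C}: Ryde→C 14·25=350, Kent→C 14·5=70, Tring→C 5·24=120, Quay→C 13·10=130, Milton→C 10·22=220, Norris→C 9·15=135, Vance→C 5·23=115. Service 1140; fixed 16; total 1156.
Difference: |427 − 1156| = 729.

Option 1 is cheaper by 729.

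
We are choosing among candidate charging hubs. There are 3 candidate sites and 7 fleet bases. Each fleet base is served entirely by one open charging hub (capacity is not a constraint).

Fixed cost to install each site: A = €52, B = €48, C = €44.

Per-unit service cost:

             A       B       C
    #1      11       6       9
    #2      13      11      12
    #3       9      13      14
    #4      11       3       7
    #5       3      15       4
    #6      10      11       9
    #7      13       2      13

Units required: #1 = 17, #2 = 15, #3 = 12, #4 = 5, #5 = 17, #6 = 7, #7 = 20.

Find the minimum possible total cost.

Minimum total cost: 651

For any fixed open set, each fleet base goes to its cheapest open site; total = fixed + service.
{A, B}: #1→B 6·17=102, #2→B 11·15=165, #3→A 9·12=108, #4→B 3·5=15, #5→A 3·17=51, #6→A 10·7=70, #7→B 2·20=40. Service 551; fixed 100; total 651.
{A, B, C}: service 544 + fixed 144 = 688
{B, C}: #1→B 6·17=102, #2→B 11·15=165, #3→B 13·12=156, #4→B 3·5=15, #5→C 4·17=68, #6→C 9·7=63, #7→B 2·20=40. Service 609; fixed 92; total 701.
{C}: service 927 + fixed 44 = 971
No other subset beats 651.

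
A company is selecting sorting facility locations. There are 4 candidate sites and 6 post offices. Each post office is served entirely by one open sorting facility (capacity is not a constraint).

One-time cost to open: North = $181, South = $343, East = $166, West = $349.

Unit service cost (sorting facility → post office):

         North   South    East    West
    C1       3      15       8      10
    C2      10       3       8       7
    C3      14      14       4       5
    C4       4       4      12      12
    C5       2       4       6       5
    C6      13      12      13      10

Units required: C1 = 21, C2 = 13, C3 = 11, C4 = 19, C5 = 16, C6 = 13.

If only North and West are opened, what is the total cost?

Each post office is assigned to its cheapest site among the open ones.
{North, West}: C1→North 3·21=63, C2→West 7·13=91, C3→West 5·11=55, C4→North 4·19=76, C5→North 2·16=32, C6→West 10·13=130. Service 447; fixed 530; total 977.

Total cost: 977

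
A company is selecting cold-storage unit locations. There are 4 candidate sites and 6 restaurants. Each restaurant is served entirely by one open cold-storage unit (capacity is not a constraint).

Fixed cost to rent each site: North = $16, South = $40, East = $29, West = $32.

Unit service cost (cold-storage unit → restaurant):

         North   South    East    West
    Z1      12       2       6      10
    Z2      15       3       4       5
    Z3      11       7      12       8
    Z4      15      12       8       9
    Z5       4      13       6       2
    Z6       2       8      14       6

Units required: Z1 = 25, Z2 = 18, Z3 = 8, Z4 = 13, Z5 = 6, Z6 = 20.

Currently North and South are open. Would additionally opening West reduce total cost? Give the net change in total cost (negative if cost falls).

Current service cost with {North, South}: 380.
Adding West: each restaurant re-picks its cheapest; new service cost 329, saving 51.
Extra fixed cost: 32. Net change = 32 − 51 = -19.
(Totals: 436 → 417.)

Yes — net change −19 (cost falls by 19).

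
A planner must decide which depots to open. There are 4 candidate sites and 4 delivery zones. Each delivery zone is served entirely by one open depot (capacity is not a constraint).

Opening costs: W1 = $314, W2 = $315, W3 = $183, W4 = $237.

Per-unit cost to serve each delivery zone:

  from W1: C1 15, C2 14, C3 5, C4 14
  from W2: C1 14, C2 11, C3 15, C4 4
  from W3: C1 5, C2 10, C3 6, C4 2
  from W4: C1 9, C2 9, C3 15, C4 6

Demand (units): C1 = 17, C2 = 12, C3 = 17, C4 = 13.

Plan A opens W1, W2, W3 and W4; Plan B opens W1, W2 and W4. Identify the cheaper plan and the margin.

Plan A: {W1, W2, W3, W4}: C1→W3 5·17=85, C2→W4 9·12=108, C3→W1 5·17=85, C4→W3 2·13=26. Service 304; fixed 1049; total 1353.
Plan B: {W1, W2, W4}: C1→W4 9·17=153, C2→W4 9·12=108, C3→W1 5·17=85, C4→W2 4·13=52. Service 398; fixed 866; total 1264.
Difference: |1353 − 1264| = 89.

Plan B is cheaper by 89.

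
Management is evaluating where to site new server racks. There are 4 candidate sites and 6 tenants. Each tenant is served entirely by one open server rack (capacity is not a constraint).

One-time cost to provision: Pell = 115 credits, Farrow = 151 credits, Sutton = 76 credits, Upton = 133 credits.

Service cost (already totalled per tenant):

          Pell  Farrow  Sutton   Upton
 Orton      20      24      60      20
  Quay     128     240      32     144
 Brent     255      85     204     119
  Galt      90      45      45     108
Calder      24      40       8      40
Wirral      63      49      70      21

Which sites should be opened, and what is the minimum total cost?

For any fixed open set, each tenant goes to its cheapest open site; total = fixed + service.
{Sutton, Upton}: Orton→Upton 20, Quay→Sutton 32, Brent→Upton 119, Galt→Sutton 45, Calder→Sutton 8, Wirral→Upton 21. Service 245; fixed 209; total 454.
{Farrow, Sutton}: service 243 + fixed 227 = 470
{Sutton}: service 419 + fixed 76 = 495
{Pell, Farrow, Sutton, Upton}: service 211 + fixed 475 = 686
No other subset beats 454.

Open Sutton and Upton; minimum total cost 454.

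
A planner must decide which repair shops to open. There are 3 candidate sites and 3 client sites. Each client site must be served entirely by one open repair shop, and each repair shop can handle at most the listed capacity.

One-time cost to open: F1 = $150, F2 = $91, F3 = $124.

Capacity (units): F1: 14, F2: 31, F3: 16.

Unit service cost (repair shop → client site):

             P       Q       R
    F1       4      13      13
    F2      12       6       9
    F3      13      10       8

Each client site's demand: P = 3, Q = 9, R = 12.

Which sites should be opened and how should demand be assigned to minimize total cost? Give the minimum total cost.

Minimum total cost: 289

Open {F2}: P→F2 12·3=36, Q→F2 6·9=54, R→F2 9·12=108.
Loads: F2 carries 24/31. Service 198; fixed 91; total 289.
Next best feasible plan costs 401.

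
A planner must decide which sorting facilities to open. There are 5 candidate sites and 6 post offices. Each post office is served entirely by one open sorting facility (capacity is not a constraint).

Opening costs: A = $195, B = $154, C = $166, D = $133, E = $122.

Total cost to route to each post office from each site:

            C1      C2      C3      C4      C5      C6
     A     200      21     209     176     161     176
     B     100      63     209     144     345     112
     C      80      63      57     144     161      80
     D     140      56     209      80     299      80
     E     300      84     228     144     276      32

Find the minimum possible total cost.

For any fixed open set, each post office goes to its cheapest open site; total = fixed + service.
{C}: C1→C 80, C2→C 63, C3→C 57, C4→C 144, C5→C 161, C6→C 80. Service 585; fixed 166; total 751.
{C, D}: C1→C 80, C2→D 56, C3→C 57, C4→D 80, C5→C 161, C6→C 80. Service 514; fixed 299; total 813.
{C, E}: C1→C 80, C2→C 63, C3→C 57, C4→C 144, C5→C 161, C6→E 32. Service 537; fixed 288; total 825.
{A, B, C, D, E}: service 431 + fixed 770 = 1201
No other subset beats 751.

Minimum total cost: 751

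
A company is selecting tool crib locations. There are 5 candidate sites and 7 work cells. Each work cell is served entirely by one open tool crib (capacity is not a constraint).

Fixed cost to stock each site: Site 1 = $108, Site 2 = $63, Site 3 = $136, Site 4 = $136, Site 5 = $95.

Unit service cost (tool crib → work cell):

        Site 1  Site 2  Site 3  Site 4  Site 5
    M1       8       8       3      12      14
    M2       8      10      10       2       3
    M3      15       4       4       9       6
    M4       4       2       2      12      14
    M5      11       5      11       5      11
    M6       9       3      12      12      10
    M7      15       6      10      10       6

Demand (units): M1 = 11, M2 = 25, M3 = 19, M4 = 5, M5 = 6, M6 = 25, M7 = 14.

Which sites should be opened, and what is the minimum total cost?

For any fixed open set, each work cell goes to its cheapest open site; total = fixed + service.
{Site 2, Site 5}: M1→Site 2 8·11=88, M2→Site 5 3·25=75, M3→Site 2 4·19=76, M4→Site 2 2·5=10, M5→Site 2 5·6=30, M6→Site 2 3·25=75, M7→Site 2 6·14=84. Service 438; fixed 158; total 596.
{Site 2, Site 4}: M1→Site 2 8·11=88, M2→Site 4 2·25=50, M3→Site 2 4·19=76, M4→Site 2 2·5=10, M5→Site 2 5·6=30, M6→Site 2 3·25=75, M7→Site 2 6·14=84. Service 413; fixed 199; total 612.
{Site 2}: M1→Site 2 8·11=88, M2→Site 2 10·25=250, M3→Site 2 4·19=76, M4→Site 2 2·5=10, M5→Site 2 5·6=30, M6→Site 2 3·25=75, M7→Site 2 6·14=84. Service 613; fixed 63; total 676.
{Site 1, Site 2, Site 3, Site 4, Site 5}: M1→Site 3 3·11=33, M2→Site 4 2·25=50, M3→Site 2 4·19=76, M4→Site 2 2·5=10, M5→Site 2 5·6=30, M6→Site 2 3·25=75, M7→Site 2 6·14=84. Service 358; fixed 538; total 896.
No other subset beats 596.

Open Site 2 and Site 5; minimum total cost 596.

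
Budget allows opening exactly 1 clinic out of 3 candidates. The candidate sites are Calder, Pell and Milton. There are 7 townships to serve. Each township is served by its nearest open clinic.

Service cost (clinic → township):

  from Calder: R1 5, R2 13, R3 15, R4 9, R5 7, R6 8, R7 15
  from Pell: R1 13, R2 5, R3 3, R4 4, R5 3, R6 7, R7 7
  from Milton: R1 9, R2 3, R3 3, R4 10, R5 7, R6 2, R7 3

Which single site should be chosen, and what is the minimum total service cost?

With exactly 1 open, each township uses its cheapest among the chosen.
{Milton}: R1→Milton 9, R2→Milton 3, R3→Milton 3, R4→Milton 10, R5→Milton 7, R6→Milton 2, R7→Milton 3. Service cost 37.
{Pell}: service cost 42
{Calder}: service cost 72
Among all 3 size-1 choices, {Milton} is lowest.

Choose Milton only; total service cost 37.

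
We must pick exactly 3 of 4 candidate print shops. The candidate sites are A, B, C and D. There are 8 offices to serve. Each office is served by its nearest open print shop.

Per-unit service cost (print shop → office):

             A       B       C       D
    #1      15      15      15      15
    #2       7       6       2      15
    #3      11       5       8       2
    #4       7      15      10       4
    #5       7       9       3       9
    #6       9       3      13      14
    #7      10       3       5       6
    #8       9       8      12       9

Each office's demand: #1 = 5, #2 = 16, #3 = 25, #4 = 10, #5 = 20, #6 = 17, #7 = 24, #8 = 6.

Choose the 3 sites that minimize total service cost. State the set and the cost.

With exactly 3 open, each office uses its cheapest among the chosen.
{B, C, D}: #1→B 15·5=75, #2→C 2·16=32, #3→D 2·25=50, #4→D 4·10=40, #5→C 3·20=60, #6→B 3·17=51, #7→B 3·24=72, #8→B 8·6=48. Service cost 428.
{A, B, C}: service cost 533
{A, B, D}: service cost 572
Among all 4 size-3 choices, {B, C, D} is lowest.

Choose B, C and D; total service cost 428.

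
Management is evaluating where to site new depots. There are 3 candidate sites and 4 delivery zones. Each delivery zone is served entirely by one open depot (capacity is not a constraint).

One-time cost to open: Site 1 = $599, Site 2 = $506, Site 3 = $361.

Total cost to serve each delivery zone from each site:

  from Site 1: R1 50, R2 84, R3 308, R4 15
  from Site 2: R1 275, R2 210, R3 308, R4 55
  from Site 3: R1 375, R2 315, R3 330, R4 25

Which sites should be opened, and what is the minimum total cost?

Open Site 1 only; minimum total cost 1056.

For any fixed open set, each delivery zone goes to its cheapest open site; total = fixed + service.
{Site 1}: R1→Site 1 50, R2→Site 1 84, R3→Site 1 308, R4→Site 1 15. Service 457; fixed 599; total 1056.
{Site 2}: service 848 + fixed 506 = 1354
{Site 3}: service 1045 + fixed 361 = 1406
{Site 1, Site 2, Site 3}: R1→Site 1 50, R2→Site 1 84, R3→Site 1 308, R4→Site 1 15. Service 457; fixed 1466; total 1923.
(All 7 nonempty subsets were checked; Site 1 only is lowest.)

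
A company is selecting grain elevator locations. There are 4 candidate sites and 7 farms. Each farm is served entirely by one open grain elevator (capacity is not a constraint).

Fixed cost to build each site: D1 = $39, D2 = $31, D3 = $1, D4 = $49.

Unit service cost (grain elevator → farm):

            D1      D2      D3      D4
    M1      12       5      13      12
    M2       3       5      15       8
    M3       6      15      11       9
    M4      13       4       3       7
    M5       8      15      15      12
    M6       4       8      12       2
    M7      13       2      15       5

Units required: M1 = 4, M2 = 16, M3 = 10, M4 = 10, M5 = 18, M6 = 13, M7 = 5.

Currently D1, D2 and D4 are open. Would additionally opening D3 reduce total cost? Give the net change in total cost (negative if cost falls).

Current service cost with {D1, D2, D4}: 348.
Adding D3: each farm re-picks its cheapest; new service cost 338, saving 10.
Extra fixed cost: 1. Net change = 1 − 10 = -9.
(Totals: 467 → 458.)

Yes — net change −9 (cost falls by 9).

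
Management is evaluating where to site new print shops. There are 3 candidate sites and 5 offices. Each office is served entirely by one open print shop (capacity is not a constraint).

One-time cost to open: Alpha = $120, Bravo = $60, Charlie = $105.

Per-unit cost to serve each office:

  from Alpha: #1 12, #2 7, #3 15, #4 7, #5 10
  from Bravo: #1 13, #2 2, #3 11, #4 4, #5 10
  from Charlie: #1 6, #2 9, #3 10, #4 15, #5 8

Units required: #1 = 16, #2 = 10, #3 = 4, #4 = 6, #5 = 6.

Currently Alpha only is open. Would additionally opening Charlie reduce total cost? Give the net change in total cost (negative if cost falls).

Yes — net change −23 (cost falls by 23).

Current service cost with {Alpha}: 424.
Adding Charlie: each office re-picks its cheapest; new service cost 296, saving 128.
Extra fixed cost: 105. Net change = 105 − 128 = -23.
(Totals: 544 → 521.)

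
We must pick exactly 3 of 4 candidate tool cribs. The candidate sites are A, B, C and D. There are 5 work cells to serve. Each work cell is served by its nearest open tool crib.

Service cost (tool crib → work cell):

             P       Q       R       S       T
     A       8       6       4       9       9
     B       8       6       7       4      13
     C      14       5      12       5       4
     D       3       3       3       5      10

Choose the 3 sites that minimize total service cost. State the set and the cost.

Choose B, C and D; total service cost 17.

With exactly 3 open, each work cell uses its cheapest among the chosen.
{B, C, D}: P→D 3, Q→D 3, R→D 3, S→B 4, T→C 4. Service cost 17.
{A, C, D}: service cost 18
{A, B, D}: service cost 22
Among all 4 size-3 choices, {B, C, D} is lowest.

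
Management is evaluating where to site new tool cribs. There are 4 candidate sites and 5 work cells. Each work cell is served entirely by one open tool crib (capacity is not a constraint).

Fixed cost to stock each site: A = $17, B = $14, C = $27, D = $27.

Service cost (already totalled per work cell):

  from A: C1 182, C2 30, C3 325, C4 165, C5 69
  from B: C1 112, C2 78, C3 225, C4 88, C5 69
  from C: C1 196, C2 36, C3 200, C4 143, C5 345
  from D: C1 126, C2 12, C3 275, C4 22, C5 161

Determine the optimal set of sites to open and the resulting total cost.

Open B and D; minimum total cost 481.

For any fixed open set, each work cell goes to its cheapest open site; total = fixed + service.
{B, D}: C1→B 112, C2→D 12, C3→B 225, C4→D 22, C5→B 69. Service 440; fixed 41; total 481.
{B, C, D}: service 415 + fixed 68 = 483
{A, B, D}: service 440 + fixed 58 = 498
{A, B, C, D}: C1→B 112, C2→D 12, C3→C 200, C4→D 22, C5→A 69. Service 415; fixed 85; total 500.
(All 15 nonempty subsets were checked; B and D is lowest.)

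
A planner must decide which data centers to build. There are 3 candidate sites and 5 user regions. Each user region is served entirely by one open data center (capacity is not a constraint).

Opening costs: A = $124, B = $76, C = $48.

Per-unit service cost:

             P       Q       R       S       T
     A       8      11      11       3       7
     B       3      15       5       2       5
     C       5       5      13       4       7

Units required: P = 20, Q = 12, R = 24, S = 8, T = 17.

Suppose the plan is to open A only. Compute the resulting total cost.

Total cost: 823

Each user region is assigned to its cheapest site among the open ones.
{A}: P→A 8·20=160, Q→A 11·12=132, R→A 11·24=264, S→A 3·8=24, T→A 7·17=119. Service 699; fixed 124; total 823.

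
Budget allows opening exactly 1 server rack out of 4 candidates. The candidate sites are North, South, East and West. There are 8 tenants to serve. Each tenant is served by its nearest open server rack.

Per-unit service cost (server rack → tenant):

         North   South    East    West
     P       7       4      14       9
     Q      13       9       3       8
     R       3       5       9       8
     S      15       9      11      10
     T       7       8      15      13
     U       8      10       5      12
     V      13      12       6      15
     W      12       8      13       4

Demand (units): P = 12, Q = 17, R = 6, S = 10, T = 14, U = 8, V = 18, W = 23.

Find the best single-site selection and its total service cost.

With exactly 1 open, each tenant uses its cheapest among the chosen.
{South}: P→South 4·12=48, Q→South 9·17=153, R→South 5·6=30, S→South 9·10=90, T→South 8·14=112, U→South 10·8=80, V→South 12·18=216, W→South 8·23=184. Service cost 913.
{West}: service cost 1032
{East}: service cost 1040
Among all 4 size-1 choices, {South} is lowest.

Choose South only; total service cost 913.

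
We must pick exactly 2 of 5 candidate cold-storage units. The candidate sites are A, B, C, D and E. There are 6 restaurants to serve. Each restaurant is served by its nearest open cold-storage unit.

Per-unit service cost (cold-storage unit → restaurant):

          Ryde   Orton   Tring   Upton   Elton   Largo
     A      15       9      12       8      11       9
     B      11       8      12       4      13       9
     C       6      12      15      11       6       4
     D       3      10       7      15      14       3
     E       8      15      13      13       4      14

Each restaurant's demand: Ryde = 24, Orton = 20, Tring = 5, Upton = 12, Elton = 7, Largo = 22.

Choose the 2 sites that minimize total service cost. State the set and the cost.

With exactly 2 open, each restaurant uses its cheapest among the chosen.
{B, D}: Ryde→D 3·24=72, Orton→B 8·20=160, Tring→D 7·5=35, Upton→B 4·12=48, Elton→B 13·7=91, Largo→D 3·22=66. Service cost 472.
{A, D}: service cost 526
{B, C}: service cost 542
Among all 10 size-2 choices, {B, D} is lowest.

Choose B and D; total service cost 472.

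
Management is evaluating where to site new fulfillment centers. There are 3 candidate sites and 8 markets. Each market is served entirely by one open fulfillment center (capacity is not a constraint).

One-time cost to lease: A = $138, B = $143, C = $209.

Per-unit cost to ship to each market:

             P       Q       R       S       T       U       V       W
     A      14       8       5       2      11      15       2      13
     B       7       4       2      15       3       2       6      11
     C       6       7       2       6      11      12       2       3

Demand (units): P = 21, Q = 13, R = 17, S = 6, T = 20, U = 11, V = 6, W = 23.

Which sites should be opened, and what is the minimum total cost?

Open B and C; minimum total cost 763.

For any fixed open set, each market goes to its cheapest open site; total = fixed + service.
{B, C}: P→C 6·21=126, Q→B 4·13=52, R→B 2·17=34, S→C 6·6=36, T→B 3·20=60, U→B 2·11=22, V→C 2·6=12, W→C 3·23=69. Service 411; fixed 352; total 763.
{B}: P→B 7·21=147, Q→B 4·13=52, R→B 2·17=34, S→B 15·6=90, T→B 3·20=60, U→B 2·11=22, V→B 6·6=36, W→B 11·23=253. Service 694; fixed 143; total 837.
{A, B}: service 592 + fixed 281 = 873
{A, B, C}: service 387 + fixed 490 = 877
No other subset beats 763.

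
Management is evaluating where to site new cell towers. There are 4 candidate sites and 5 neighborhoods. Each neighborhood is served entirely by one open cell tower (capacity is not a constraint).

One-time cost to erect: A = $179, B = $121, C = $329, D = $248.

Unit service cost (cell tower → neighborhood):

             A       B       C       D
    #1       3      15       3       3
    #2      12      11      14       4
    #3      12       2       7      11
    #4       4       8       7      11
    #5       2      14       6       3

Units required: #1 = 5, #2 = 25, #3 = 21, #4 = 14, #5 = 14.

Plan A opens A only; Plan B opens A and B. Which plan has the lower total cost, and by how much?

Plan B is cheaper by 114.

Plan A: {A}: #1→A 3·5=15, #2→A 12·25=300, #3→A 12·21=252, #4→A 4·14=56, #5→A 2·14=28. Service 651; fixed 179; total 830.
Plan B: {A, B}: #1→A 3·5=15, #2→B 11·25=275, #3→B 2·21=42, #4→A 4·14=56, #5→A 2·14=28. Service 416; fixed 300; total 716.
Difference: |830 − 716| = 114.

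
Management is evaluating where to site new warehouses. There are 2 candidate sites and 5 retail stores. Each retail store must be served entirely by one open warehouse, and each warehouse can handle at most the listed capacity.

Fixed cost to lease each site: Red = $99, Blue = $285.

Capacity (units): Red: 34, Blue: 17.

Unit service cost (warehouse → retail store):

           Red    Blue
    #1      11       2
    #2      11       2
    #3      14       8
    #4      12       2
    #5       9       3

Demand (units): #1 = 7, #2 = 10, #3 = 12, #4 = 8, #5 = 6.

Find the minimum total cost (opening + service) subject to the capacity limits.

Minimum total cost: 736

Open {Red, Blue}: #1→Blue 2·7=14, #2→Blue 2·10=20, #3→Red 14·12=168, #4→Red 12·8=96, #5→Red 9·6=54.
Loads: Red carries 26/34, Blue carries 17/17. Service 352; fixed 384; total 736.
Next best feasible plan costs 746.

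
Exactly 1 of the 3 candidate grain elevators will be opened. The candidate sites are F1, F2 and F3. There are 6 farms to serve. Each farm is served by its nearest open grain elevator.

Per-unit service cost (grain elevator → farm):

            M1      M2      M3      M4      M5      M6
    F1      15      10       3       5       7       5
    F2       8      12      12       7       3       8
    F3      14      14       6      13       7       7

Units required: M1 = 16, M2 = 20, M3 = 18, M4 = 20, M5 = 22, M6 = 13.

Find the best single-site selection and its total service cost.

Choose F1 only; total service cost 813.

With exactly 1 open, each farm uses its cheapest among the chosen.
{F1}: M1→F1 15·16=240, M2→F1 10·20=200, M3→F1 3·18=54, M4→F1 5·20=100, M5→F1 7·22=154, M6→F1 5·13=65. Service cost 813.
{F2}: service cost 894
{F3}: service cost 1117
Among all 3 size-1 choices, {F1} is lowest.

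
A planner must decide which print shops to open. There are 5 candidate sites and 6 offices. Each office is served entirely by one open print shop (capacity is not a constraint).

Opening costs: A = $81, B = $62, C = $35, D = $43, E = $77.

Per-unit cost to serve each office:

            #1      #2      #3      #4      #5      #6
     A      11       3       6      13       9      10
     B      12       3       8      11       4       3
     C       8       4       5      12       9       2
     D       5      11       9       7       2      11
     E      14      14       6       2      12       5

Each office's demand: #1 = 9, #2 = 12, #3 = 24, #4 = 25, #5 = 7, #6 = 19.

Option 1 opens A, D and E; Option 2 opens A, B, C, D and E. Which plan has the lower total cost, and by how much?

Option 1 is cheaper by 16.

Option 1: {A, D, E}: #1→D 5·9=45, #2→A 3·12=36, #3→A 6·24=144, #4→E 2·25=50, #5→D 2·7=14, #6→E 5·19=95. Service 384; fixed 201; total 585.
Option 2: {A, B, C, D, E}: #1→D 5·9=45, #2→A 3·12=36, #3→C 5·24=120, #4→E 2·25=50, #5→D 2·7=14, #6→C 2·19=38. Service 303; fixed 298; total 601.
Difference: |585 − 601| = 16.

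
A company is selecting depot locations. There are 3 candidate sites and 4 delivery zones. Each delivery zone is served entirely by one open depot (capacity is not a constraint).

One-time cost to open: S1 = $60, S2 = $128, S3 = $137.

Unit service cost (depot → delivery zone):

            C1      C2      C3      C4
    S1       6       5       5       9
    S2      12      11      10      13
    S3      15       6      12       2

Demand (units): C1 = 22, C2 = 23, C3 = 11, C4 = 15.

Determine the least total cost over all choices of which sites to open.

For any fixed open set, each delivery zone goes to its cheapest open site; total = fixed + service.
{S1}: C1→S1 6·22=132, C2→S1 5·23=115, C3→S1 5·11=55, C4→S1 9·15=135. Service 437; fixed 60; total 497.
{S1, S3}: C1→S1 6·22=132, C2→S1 5·23=115, C3→S1 5·11=55, C4→S3 2·15=30. Service 332; fixed 197; total 529.
{S1, S2}: service 437 + fixed 188 = 625
{S1, S2, S3}: service 332 + fixed 325 = 657
No other subset beats 497.

Minimum total cost: 497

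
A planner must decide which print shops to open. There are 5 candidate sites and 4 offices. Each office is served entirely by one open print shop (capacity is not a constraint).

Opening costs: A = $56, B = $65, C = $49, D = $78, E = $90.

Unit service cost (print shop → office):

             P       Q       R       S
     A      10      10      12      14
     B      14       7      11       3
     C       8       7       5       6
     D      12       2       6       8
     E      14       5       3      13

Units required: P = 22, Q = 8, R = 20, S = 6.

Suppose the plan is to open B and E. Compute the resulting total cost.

Total cost: 581

Each office is assigned to its cheapest site among the open ones.
{B, E}: P→B 14·22=308, Q→E 5·8=40, R→E 3·20=60, S→B 3·6=18. Service 426; fixed 155; total 581.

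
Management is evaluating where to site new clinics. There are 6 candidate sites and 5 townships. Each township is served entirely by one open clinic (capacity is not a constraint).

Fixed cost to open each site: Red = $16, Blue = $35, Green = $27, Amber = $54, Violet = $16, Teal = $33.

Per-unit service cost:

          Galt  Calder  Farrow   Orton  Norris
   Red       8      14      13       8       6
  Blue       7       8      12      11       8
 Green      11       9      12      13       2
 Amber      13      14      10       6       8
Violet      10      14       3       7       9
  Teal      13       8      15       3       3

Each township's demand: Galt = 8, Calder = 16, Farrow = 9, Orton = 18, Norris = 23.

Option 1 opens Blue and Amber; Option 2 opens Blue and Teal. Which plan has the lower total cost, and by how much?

Option 1: {Blue, Amber}: Galt→Blue 7·8=56, Calder→Blue 8·16=128, Farrow→Amber 10·9=90, Orton→Amber 6·18=108, Norris→Blue 8·23=184. Service 566; fixed 89; total 655.
Option 2: {Blue, Teal}: Galt→Blue 7·8=56, Calder→Blue 8·16=128, Farrow→Blue 12·9=108, Orton→Teal 3·18=54, Norris→Teal 3·23=69. Service 415; fixed 68; total 483.
Difference: |655 − 483| = 172.

Option 2 is cheaper by 172.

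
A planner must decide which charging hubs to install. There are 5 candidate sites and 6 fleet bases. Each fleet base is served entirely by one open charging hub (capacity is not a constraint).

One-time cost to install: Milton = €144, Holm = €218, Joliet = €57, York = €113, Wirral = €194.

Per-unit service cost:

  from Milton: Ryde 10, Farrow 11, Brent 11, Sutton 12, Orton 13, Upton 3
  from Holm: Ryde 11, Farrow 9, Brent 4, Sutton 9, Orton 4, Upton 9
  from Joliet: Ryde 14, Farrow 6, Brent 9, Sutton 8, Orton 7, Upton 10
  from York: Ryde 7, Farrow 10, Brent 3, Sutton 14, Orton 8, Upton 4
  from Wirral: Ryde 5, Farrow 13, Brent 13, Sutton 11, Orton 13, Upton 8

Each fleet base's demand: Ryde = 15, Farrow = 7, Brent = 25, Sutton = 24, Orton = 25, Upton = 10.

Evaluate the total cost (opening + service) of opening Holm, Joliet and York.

Total cost: 942

Each fleet base is assigned to its cheapest site among the open ones.
{Holm, Joliet, York}: Ryde→York 7·15=105, Farrow→Joliet 6·7=42, Brent→York 3·25=75, Sutton→Joliet 8·24=192, Orton→Holm 4·25=100, Upton→York 4·10=40. Service 554; fixed 388; total 942.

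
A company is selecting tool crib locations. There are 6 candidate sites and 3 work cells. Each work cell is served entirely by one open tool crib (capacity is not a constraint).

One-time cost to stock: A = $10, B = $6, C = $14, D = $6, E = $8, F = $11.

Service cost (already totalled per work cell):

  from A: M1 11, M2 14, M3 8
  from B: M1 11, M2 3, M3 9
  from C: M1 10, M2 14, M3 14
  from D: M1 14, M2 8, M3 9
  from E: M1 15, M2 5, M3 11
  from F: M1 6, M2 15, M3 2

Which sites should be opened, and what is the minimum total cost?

For any fixed open set, each work cell goes to its cheapest open site; total = fixed + service.
{B, F}: M1→F 6, M2→B 3, M3→F 2. Service 11; fixed 17; total 28.
{B}: M1→B 11, M2→B 3, M3→B 9. Service 23; fixed 6; total 29.
{E, F}: M1→F 6, M2→E 5, M3→F 2. Service 13; fixed 19; total 32.
{A, B, C, D, E, F}: service 11 + fixed 55 = 66
No other subset beats 28.

Open B and F; minimum total cost 28.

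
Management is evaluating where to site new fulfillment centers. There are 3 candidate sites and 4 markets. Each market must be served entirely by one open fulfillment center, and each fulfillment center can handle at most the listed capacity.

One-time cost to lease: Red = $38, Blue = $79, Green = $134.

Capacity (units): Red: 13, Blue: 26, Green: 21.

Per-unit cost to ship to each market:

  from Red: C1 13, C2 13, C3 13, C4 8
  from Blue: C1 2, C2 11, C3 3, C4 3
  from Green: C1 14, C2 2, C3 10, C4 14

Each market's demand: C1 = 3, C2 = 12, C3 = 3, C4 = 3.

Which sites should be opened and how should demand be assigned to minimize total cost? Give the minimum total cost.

Open {Blue}: C1→Blue 2·3=6, C2→Blue 11·12=132, C3→Blue 3·3=9, C4→Blue 3·3=9.
Loads: Blue carries 21/26. Service 156; fixed 79; total 235.
Next best feasible plan costs 261.

Minimum total cost: 235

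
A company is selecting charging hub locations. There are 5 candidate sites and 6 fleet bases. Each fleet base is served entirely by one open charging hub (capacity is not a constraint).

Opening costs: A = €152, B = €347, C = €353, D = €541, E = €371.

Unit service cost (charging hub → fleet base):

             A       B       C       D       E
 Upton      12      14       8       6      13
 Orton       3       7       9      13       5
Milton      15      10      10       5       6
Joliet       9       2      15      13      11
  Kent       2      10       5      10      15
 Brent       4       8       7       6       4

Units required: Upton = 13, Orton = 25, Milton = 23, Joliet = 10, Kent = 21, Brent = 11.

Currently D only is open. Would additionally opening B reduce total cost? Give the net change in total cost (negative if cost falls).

Current service cost with {D}: 924.
Adding B: each fleet base re-picks its cheapest; new service cost 664, saving 260.
Extra fixed cost: 347. Net change = 347 − 260 = 87.
(Totals: 1465 → 1552.)

No — net change +87 (cost rises by 87).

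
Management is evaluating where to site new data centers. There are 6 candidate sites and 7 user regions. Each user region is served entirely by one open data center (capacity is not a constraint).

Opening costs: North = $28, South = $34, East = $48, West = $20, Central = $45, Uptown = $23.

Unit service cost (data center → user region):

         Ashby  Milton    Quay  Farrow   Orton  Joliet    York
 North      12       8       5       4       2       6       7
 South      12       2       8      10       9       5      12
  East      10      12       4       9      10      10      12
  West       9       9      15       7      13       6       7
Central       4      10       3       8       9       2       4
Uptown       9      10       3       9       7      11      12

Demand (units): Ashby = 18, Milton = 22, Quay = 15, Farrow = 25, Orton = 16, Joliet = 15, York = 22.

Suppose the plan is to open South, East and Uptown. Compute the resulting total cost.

Total cost: 1032

Each user region is assigned to its cheapest site among the open ones.
{South, East, Uptown}: Ashby→Uptown 9·18=162, Milton→South 2·22=44, Quay→Uptown 3·15=45, Farrow→East 9·25=225, Orton→Uptown 7·16=112, Joliet→South 5·15=75, York→South 12·22=264. Service 927; fixed 105; total 1032.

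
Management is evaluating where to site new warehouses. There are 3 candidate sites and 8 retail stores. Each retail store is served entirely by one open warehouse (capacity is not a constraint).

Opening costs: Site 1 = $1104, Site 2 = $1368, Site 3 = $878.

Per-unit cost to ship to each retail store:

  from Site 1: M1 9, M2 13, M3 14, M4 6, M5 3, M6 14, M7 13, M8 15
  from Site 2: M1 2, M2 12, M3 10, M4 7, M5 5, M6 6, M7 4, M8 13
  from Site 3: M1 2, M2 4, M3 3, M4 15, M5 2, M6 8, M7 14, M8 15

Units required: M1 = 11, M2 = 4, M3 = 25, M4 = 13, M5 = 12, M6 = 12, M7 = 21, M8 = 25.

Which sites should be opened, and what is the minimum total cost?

For any fixed open set, each retail store goes to its cheapest open site; total = fixed + service.
{Site 3}: M1→Site 3 2·11=22, M2→Site 3 4·4=16, M3→Site 3 3·25=75, M4→Site 3 15·13=195, M5→Site 3 2·12=24, M6→Site 3 8·12=96, M7→Site 3 14·21=294, M8→Site 3 15·25=375. Service 1097; fixed 878; total 1975.
{Site 2}: M1→Site 2 2·11=22, M2→Site 2 12·4=48, M3→Site 2 10·25=250, M4→Site 2 7·13=91, M5→Site 2 5·12=60, M6→Site 2 6·12=72, M7→Site 2 4·21=84, M8→Site 2 13·25=325. Service 952; fixed 1368; total 2320.
{Site 1}: service 1431 + fixed 1104 = 2535
{Site 1, Site 2, Site 3}: M1→Site 2 2·11=22, M2→Site 3 4·4=16, M3→Site 3 3·25=75, M4→Site 1 6·13=78, M5→Site 3 2·12=24, M6→Site 2 6·12=72, M7→Site 2 4·21=84, M8→Site 2 13·25=325. Service 696; fixed 3350; total 4046.
No other subset beats 1975.

Open Site 3 only; minimum total cost 1975.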